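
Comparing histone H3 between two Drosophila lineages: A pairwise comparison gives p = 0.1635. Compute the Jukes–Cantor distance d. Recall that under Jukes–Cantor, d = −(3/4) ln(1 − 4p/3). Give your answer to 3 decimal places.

d = −(3/4) ln(1 − 4p/3) = −0.75 ln(1 − 0.218) = −0.75 ln(0.782)
  = −0.75 × (-0.245901) = 0.184426 substitutions/site.

0.184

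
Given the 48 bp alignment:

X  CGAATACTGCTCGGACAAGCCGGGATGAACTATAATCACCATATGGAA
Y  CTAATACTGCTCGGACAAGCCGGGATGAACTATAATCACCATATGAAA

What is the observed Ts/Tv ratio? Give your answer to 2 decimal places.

Transitions are A↔G and C↔T; transversions are all other mismatches.
Transitions: 1. Transversions: 1.
R = 1/1 = 1.00.

1.00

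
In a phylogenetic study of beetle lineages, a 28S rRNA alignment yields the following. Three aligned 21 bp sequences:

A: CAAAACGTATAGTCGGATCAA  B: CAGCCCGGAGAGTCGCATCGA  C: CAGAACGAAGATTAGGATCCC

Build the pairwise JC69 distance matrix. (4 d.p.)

d(A,B) = 0.4408, d(A,C) = 0.4408, d(B,C) = 0.5319

A–B: 7/21 sites differ → p ≈ 0.333333, d = −0.75 ln(1 − 0.444444) = 0.440839 ≈ 0.4408.
A–C: 7/21 sites differ → p ≈ 0.333333, d = −0.75 ln(1 − 0.444444) = 0.440839 ≈ 0.4408.
B–C: 8/21 sites differ → p ≈ 0.380952, d = −0.75 ln(1 − 0.507936) = 0.531860 ≈ 0.5319.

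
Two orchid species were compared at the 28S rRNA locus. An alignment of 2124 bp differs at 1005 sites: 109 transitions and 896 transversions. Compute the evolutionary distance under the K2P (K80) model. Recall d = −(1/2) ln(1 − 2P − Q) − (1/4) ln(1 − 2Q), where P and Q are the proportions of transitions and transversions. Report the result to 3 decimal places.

0.836

P = 109/2124 ≈ 0.051318 and Q = 896/2124 ≈ 0.421846.
Under the Kimura two-parameter model, d = −½ ln(1 − 2P − Q) − ¼ ln(1 − 2Q).
1 − 2P − Q = 0.475518, giving −½ ln(0.475518) = 0.371675.
1 − 2Q = 0.156308, giving −¼ ln(0.156308) = 0.463982.
d = 0.371675 + 0.463982 = 0.835657.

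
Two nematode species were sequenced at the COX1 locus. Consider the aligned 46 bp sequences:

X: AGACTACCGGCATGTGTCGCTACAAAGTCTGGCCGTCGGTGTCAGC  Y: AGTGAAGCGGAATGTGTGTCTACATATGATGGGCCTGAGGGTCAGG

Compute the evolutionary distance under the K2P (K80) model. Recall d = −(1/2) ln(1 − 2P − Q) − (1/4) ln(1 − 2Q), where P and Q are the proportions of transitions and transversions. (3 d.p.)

Of 46 sites, 1 differences are transitions and 16 are transversions, so P = 1/46 ≈ 0.021739 and Q = 16/46 ≈ 0.347826.
Under the Kimura two-parameter model, d = −½ ln(1 − 2P − Q) − ¼ ln(1 − 2Q).
1 − 2P − Q = 0.608696, giving −½ ln(0.608696) = 0.248218.
1 − 2Q = 0.304348, giving −¼ ln(0.304348) = 0.297396.
d = 0.248218 + 0.297396 = 0.545614.

0.546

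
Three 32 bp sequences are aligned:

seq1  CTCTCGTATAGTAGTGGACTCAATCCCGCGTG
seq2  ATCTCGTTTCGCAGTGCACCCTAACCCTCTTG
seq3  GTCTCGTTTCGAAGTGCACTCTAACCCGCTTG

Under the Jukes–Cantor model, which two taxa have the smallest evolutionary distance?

seq1–seq2: 10/32 differ, p = 0.313, d = 0.404.
seq1–seq3: 8/32 differ, p = 0.250, d = 0.304.
seq2–seq3: 4/32 differ, p = 0.125, d = 0.137.
The smallest distance is between seq2 and seq3.

seq2 and seq3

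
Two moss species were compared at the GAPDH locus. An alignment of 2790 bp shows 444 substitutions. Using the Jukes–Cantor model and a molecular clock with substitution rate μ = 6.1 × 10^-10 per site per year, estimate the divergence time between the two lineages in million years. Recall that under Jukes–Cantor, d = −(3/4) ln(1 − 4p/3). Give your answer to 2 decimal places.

146.62

p = 444/2790 ≈ 0.15914.
d = −(3/4) ln(1 − 4p/3) = −0.75 ln(1 − 0.212187) = −0.75 ln(0.787813)
  = −0.75 × (-0.238495) = 0.178871 substitutions/site.
Under a molecular clock d = 2μt, so t = d/(2μ) = 0.178871 / (2 × 6.1 × 10^-10) = 146.62 million years.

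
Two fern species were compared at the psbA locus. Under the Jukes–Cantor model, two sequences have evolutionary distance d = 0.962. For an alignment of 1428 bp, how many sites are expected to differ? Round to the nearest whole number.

774

Invert JC69: p = (3/4)(1 − e^(−4d/3)) = 0.75 × (1 − e^(-1.282667)) = 0.75 × (1 − 0.277297) = 0.542027.
Expected differing sites = pL ≈ 0.542027 × 1428 = 774.014556 ≈ 774.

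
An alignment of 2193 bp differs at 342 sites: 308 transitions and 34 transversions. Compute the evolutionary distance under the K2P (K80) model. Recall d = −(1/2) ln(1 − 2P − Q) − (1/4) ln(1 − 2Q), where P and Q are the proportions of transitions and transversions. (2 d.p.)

0.18

P = 308/2193 ≈ 0.140447 and Q = 34/2193 ≈ 0.015504.
Under the Kimura two-parameter model, d = −½ ln(1 − 2P − Q) − ¼ ln(1 − 2Q).
1 − 2P − Q = 0.703602, giving −½ ln(0.703602) = 0.175771.
1 − 2Q = 0.968992, giving −¼ ln(0.968992) = 0.007875.
d = 0.175771 + 0.007875 = 0.183646.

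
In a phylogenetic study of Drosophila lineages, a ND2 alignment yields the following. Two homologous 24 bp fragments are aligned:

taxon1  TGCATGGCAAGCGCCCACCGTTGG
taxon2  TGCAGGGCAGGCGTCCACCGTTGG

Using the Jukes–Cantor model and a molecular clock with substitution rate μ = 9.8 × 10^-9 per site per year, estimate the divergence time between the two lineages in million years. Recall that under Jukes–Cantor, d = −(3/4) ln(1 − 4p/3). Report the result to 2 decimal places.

6.98

The sequences differ at 3 of 24 sites (5, 10, 14), so p = 3/24 = 0.125.
d = −(3/4) ln(1 − 4p/3) = −0.75 ln(1 − 0.166667) = −0.75 ln(0.833333)
  = −0.75 × (-0.182322) = 0.136742 substitutions/site.
Under a molecular clock d = 2μt, so t = d/(2μ) = 0.136742 / (2 × 9.8 × 10^-9) = 6.98 million years.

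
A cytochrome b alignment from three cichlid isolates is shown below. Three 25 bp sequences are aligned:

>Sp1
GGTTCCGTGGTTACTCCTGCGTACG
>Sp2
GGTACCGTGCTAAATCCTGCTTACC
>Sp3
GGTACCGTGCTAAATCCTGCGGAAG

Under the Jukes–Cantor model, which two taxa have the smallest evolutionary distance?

Sp2 and Sp3

Sp1–Sp2: 6/25 differ, p = 0.240, d = 0.289.
Sp1–Sp3: 6/25 differ, p = 0.240, d = 0.289.
Sp2–Sp3: 4/25 differ, p = 0.160, d = 0.180.
The smallest distance is between Sp2 and Sp3.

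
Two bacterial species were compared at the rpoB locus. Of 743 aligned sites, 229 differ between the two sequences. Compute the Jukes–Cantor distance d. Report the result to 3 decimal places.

p = 229/743 ≈ 0.30821.
d = −(3/4) ln(1 − 4p/3) = −0.75 ln(1 − 0.410947) = −0.75 ln(0.589053)
  = −0.75 × (-0.529239) = 0.396929 substitutions/site.

0.397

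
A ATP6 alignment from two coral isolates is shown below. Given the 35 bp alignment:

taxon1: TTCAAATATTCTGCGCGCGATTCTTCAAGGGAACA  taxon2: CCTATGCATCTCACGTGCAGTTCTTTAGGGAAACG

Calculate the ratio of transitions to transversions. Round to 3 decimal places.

16.000

Transitions are A↔G and C↔T; transversions are all other mismatches.
Transitions: 16. Transversions: 1.
R = 16/1 = 16.000.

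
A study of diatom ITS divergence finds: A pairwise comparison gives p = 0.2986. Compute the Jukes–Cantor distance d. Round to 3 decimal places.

d = −(3/4) ln(1 − 4p/3) = −0.75 ln(1 − 0.398133) = −0.75 ln(0.601867)
  = −0.75 × (-0.507719) = 0.380789 substitutions/site.

0.381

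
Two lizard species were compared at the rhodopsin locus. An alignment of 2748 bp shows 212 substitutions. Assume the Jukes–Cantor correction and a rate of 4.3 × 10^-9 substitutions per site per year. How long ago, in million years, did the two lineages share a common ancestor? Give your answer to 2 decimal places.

p = 212/2748 ≈ 0.077147.
d = −(3/4) ln(1 − 4p/3) = −0.75 ln(1 − 0.102863) = −0.75 ln(0.897137)
  = −0.75 × (-0.108547) = 0.081410 substitutions/site.
Under a molecular clock d = 2μt, so t = d/(2μ) = 0.081410 / (2 × 4.3 × 10^-9) = 9.47 million years.

9.47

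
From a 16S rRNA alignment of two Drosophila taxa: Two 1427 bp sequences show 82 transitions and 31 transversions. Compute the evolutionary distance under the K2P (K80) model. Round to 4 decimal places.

0.0846

P = 82/1427 ≈ 0.057463 and Q = 31/1427 ≈ 0.021724.
Under the Kimura two-parameter model, d = −½ ln(1 − 2P − Q) − ¼ ln(1 − 2Q).
1 − 2P − Q = 0.86335, giving −½ ln(0.86335) = 0.073468.
1 − 2Q = 0.956552, giving −¼ ln(0.956552) = 0.011105.
d = 0.073468 + 0.011105 = 0.084573.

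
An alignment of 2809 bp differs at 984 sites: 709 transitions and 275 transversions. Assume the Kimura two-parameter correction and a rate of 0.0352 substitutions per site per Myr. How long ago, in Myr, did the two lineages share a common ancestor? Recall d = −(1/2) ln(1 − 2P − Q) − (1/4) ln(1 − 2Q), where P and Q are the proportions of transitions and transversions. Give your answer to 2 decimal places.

P = 709/2809 ≈ 0.252403 and Q = 275/2809 ≈ 0.0979.
Under the Kimura two-parameter model, d = −½ ln(1 − 2P − Q) − ¼ ln(1 − 2Q).
1 − 2P − Q = 0.397294, giving −½ ln(0.397294) = 0.461539.
1 − 2Q = 0.8042, giving −¼ ln(0.8042) = 0.054477.
d = 0.461539 + 0.054477 = 0.516016.
Under a molecular clock d = 2μt, so t = d/(2μ) = 0.516016 / (2 × 0.0352) = 7.33 Myr.

7.33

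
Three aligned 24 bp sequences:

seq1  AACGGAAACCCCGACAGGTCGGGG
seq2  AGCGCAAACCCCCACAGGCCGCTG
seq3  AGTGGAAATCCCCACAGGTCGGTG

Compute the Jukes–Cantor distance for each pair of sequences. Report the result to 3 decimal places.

d(seq1,seq2) = 0.304, d(seq1,seq3) = 0.244, d(seq2,seq3) = 0.244

seq1–seq2: 6/24 sites differ → p = 0.25, d = −0.75 ln(1 − 0.333333) = 0.304098 ≈ 0.304.
seq1–seq3: 5/24 sites differ → p ≈ 0.208333, d = −0.75 ln(1 − 0.277777) = 0.244066 ≈ 0.244.
seq2–seq3: 5/24 sites differ → p ≈ 0.208333, d = −0.75 ln(1 − 0.277777) = 0.244066 ≈ 0.244.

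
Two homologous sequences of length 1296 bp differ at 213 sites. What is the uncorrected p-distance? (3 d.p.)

p = 213/1296 = 0.164351… ≈ 0.164 (to 3 d.p.).

0.164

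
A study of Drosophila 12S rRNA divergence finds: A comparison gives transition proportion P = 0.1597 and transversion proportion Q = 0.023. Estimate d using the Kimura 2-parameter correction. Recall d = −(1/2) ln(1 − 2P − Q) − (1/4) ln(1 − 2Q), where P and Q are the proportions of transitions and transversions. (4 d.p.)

0.2214

Under the Kimura two-parameter model, d = −½ ln(1 − 2P − Q) − ¼ ln(1 − 2Q).
1 − 2P − Q = 0.6576, giving −½ ln(0.6576) = 0.209579.
1 − 2Q = 0.954, giving −¼ ln(0.954) = 0.011773.
d = 0.209579 + 0.011773 = 0.221352.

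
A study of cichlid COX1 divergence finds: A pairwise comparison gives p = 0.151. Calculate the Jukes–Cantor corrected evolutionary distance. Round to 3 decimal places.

0.169

d = −(3/4) ln(1 − 4p/3) = −0.75 ln(1 − 0.201333) = −0.75 ln(0.798667)
  = −0.75 × (-0.224811) = 0.168608 substitutions/site.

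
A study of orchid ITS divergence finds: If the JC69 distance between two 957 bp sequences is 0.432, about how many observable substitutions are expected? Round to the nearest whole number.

Invert JC69: p = (3/4)(1 − e^(−4d/3)) = 0.75 × (1 − e^(-0.576)) = 0.75 × (1 − 0.562142) = 0.328394.
Expected differing sites = pL ≈ 0.328394 × 957 = 314.273058 ≈ 314.

314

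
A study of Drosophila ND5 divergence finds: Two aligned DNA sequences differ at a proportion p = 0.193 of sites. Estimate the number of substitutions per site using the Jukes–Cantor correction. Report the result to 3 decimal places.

0.223

d = −(3/4) ln(1 − 4p/3) = −0.75 ln(1 − 0.257333) = −0.75 ln(0.742667)
  = −0.75 × (-0.297508) = 0.223131 substitutions/site.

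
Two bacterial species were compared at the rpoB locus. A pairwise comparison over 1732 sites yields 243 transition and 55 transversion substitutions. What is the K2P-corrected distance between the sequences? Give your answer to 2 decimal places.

0.20

P = 243/1732 ≈ 0.1403 and Q = 55/1732 ≈ 0.031755.
Under the Kimura two-parameter model, d = −½ ln(1 − 2P − Q) − ¼ ln(1 − 2Q).
1 − 2P − Q = 0.687645, giving −½ ln(0.687645) = 0.187241.
1 − 2Q = 0.93649, giving −¼ ln(0.93649) = 0.016404.
d = 0.187241 + 0.016404 = 0.203645.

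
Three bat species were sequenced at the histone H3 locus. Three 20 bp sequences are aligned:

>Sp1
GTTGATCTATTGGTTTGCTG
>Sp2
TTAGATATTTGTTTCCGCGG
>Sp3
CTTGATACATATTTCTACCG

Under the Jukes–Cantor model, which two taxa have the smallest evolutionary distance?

Sp1–Sp2: 10/20 differ, p = 0.500, d = 0.824.
Sp1–Sp3: 9/20 differ, p = 0.450, d = 0.687.
Sp2–Sp3: 8/20 differ, p = 0.400, d = 0.572.
The smallest distance is between Sp2 and Sp3.

Sp2 and Sp3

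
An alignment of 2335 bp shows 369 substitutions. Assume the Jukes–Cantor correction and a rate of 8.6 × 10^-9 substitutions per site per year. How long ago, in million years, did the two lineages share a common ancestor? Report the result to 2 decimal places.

10.32

p = 369/2335 ≈ 0.15803.
d = −(3/4) ln(1 − 4p/3) = −0.75 ln(1 − 0.210707) = −0.75 ln(0.789293)
  = −0.75 × (-0.236618) = 0.177464 substitutions/site.
Under a molecular clock d = 2μt, so t = d/(2μ) = 0.177464 / (2 × 8.6 × 10^-9) = 10.32 million years.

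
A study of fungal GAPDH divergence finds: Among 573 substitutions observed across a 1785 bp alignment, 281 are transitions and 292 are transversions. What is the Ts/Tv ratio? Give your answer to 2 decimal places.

0.96

R = 281/292 = 0.962328… ≈ 0.96 (to 2 d.p.).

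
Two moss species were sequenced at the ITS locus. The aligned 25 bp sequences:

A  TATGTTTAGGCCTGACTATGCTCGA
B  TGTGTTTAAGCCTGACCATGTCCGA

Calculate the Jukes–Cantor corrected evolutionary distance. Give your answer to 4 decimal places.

0.2326

The sequences differ at 5 of 25 sites (2, 9, 17, 21, 22), so p = 5/25 = 0.2.
d = −(3/4) ln(1 − 4p/3) = −0.75 ln(1 − 0.266667) = −0.75 ln(0.733333)
  = −0.75 × (-0.310155) = 0.232616 substitutions/site.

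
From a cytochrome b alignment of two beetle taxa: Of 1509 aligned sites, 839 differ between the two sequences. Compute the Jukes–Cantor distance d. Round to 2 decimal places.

p = 839/1509 ≈ 0.555997.
d = −(3/4) ln(1 − 4p/3) = −0.75 ln(1 − 0.741329) = −0.75 ln(0.258671)
  = −0.75 × (-1.352198) = 1.014149 substitutions/site.

1.01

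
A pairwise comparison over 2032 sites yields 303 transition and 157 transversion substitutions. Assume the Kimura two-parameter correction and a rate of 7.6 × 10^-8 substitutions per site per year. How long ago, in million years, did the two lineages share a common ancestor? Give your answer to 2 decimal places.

1.82

P = 303/2032 ≈ 0.149114 and Q = 157/2032 ≈ 0.077264.
Under the Kimura two-parameter model, d = −½ ln(1 − 2P − Q) − ¼ ln(1 − 2Q).
1 − 2P − Q = 0.624508, giving −½ ln(0.624508) = 0.235396.
1 − 2Q = 0.845472, giving −¼ ln(0.845472) = 0.041965.
d = 0.235396 + 0.041965 = 0.277361.
Under a molecular clock d = 2μt, so t = d/(2μ) = 0.277361 / (2 × 7.6 × 10^-8) = 1.82 million years.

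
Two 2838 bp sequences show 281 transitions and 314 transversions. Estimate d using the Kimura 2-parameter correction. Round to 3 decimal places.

0.247

P = 281/2838 ≈ 0.099013 and Q = 314/2838 ≈ 0.110641.
Under the Kimura two-parameter model, d = −½ ln(1 − 2P − Q) − ¼ ln(1 − 2Q).
1 − 2P − Q = 0.691333, giving −½ ln(0.691333) = 0.184567.
1 − 2Q = 0.778718, giving −¼ ln(0.778718) = 0.062527.
d = 0.184567 + 0.062527 = 0.247094.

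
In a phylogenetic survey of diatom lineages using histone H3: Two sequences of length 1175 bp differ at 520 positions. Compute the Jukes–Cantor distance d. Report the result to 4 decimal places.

0.6688

p = 520/1175 ≈ 0.442553.
d = −(3/4) ln(1 − 4p/3) = −0.75 ln(1 − 0.590071) = −0.75 ln(0.409929)
  = −0.75 × (-0.891771) = 0.668828 substitutions/site.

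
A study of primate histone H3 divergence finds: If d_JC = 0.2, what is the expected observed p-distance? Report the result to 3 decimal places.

p = (3/4)(1 − e^(−4d/3)) = 0.75 × (1 − e^(-0.266667)) = 0.75 × (1 − 0.765928) = 0.175554.

0.176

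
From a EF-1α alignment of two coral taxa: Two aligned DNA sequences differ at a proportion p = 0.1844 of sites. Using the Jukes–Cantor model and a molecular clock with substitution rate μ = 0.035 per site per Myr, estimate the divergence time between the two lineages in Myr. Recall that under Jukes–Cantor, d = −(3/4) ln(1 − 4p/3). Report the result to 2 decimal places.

3.02

d = −(3/4) ln(1 − 4p/3) = −0.75 ln(1 − 0.245867) = −0.75 ln(0.754133)
  = −0.75 × (-0.282187) = 0.211640 substitutions/site.
Under a molecular clock d = 2μt, so t = d/(2μ) = 0.211640 / (2 × 0.035) = 3.02 Myr.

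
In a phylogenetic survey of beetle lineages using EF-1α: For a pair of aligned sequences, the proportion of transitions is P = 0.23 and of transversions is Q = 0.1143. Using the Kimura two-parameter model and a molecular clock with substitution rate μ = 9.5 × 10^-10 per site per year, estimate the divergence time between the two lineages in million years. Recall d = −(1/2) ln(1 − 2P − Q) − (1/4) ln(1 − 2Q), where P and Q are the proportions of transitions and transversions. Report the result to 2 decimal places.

Under the Kimura two-parameter model, d = −½ ln(1 − 2P − Q) − ¼ ln(1 − 2Q).
1 − 2P − Q = 0.4257, giving −½ ln(0.4257) = 0.427010.
1 − 2Q = 0.7714, giving −¼ ln(0.7714) = 0.064887.
d = 0.427010 + 0.064887 = 0.491897.
Under a molecular clock d = 2μt, so t = d/(2μ) = 0.491897 / (2 × 9.5 × 10^-10) = 258.89 million years.

258.89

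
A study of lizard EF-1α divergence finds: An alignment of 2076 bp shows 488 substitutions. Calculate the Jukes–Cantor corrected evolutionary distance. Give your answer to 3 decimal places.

0.282

p = 488/2076 ≈ 0.235067.
d = −(3/4) ln(1 − 4p/3) = −0.75 ln(1 − 0.313423) = −0.75 ln(0.686577)
  = −0.75 × (-0.376037) = 0.282028 substitutions/site.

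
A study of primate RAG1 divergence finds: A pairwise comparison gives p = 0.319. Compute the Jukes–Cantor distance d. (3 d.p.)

0.415

d = −(3/4) ln(1 − 4p/3) = −0.75 ln(1 − 0.425333) = −0.75 ln(0.574667)
  = −0.75 × (-0.553965) = 0.415474 substitutions/site.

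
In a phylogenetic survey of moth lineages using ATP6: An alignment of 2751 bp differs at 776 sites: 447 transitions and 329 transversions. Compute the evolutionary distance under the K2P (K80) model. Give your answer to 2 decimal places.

P = 447/2751 ≈ 0.162486 and Q = 329/2751 ≈ 0.119593.
Under the Kimura two-parameter model, d = −½ ln(1 − 2P − Q) − ¼ ln(1 − 2Q).
1 − 2P − Q = 0.555435, giving −½ ln(0.555435) = 0.294002.
1 − 2Q = 0.760814, giving −¼ ln(0.760814) = 0.068342.
d = 0.294002 + 0.068342 = 0.362344.

0.36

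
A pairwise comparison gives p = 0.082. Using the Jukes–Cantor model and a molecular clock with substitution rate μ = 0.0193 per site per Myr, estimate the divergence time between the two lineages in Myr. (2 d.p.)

d = −(3/4) ln(1 − 4p/3) = −0.75 ln(1 − 0.109333) = −0.75 ln(0.890667)
  = −0.75 × (-0.115785) = 0.086839 substitutions/site.
Under a molecular clock d = 2μt, so t = d/(2μ) = 0.086839 / (2 × 0.0193) = 2.25 Myr.

2.25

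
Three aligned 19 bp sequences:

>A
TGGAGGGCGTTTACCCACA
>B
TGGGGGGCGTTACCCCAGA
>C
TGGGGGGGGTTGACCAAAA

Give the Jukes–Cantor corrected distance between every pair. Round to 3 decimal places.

A–B: 4/19 sites differ → p ≈ 0.210526, d = −0.75 ln(1 − 0.280701) = 0.247109 ≈ 0.247.
A–C: 5/19 sites differ → p ≈ 0.263158, d = −0.75 ln(1 − 0.350877) = 0.324100 ≈ 0.324.
B–C: 5/19 sites differ → p ≈ 0.263158, d = −0.75 ln(1 − 0.350877) = 0.324100 ≈ 0.324.

d(A,B) = 0.247, d(A,C) = 0.324, d(B,C) = 0.324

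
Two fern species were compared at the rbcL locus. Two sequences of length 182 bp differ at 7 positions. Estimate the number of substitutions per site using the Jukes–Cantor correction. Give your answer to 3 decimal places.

p = 7/182 ≈ 0.038462.
d = −(3/4) ln(1 − 4p/3) = −0.75 ln(1 − 0.051283) = −0.75 ln(0.948717)
  = −0.75 × (-0.052645) = 0.039484 substitutions/site.

0.039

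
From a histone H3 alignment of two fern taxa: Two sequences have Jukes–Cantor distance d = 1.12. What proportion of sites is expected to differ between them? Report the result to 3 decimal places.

0.582

p = (3/4)(1 − e^(−4d/3)) = 0.75 × (1 − e^(-1.493333)) = 0.75 × (1 − 0.224623) = 0.581533.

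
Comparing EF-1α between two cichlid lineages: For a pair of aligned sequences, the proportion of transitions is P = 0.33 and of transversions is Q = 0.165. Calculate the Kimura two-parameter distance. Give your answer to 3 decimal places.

Under the Kimura two-parameter model, d = −½ ln(1 − 2P − Q) − ¼ ln(1 − 2Q).
1 − 2P − Q = 0.175, giving −½ ln(0.175) = 0.871485.
1 − 2Q = 0.67, giving −¼ ln(0.67) = 0.100119.
d = 0.871485 + 0.100119 = 0.971604.

0.972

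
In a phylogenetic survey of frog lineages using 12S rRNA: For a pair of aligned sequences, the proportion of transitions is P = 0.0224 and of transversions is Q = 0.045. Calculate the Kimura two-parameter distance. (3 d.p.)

Under the Kimura two-parameter model, d = −½ ln(1 − 2P − Q) − ¼ ln(1 − 2Q).
1 − 2P − Q = 0.9102, giving −½ ln(0.9102) = 0.047045.
1 − 2Q = 0.91, giving −¼ ln(0.91) = 0.023578.
d = 0.047045 + 0.023578 = 0.070623.

0.071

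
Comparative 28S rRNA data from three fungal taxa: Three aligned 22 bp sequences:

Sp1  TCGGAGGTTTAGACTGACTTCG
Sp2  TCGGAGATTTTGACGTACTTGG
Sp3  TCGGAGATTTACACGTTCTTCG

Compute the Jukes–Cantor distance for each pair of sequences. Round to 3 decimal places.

d(Sp1,Sp2) = 0.271, d(Sp1,Sp3) = 0.271, d(Sp2,Sp3) = 0.208

Sp1–Sp2: 5/22 sites differ → p ≈ 0.227273, d = −0.75 ln(1 − 0.303031) = 0.270761 ≈ 0.271.
Sp1–Sp3: 5/22 sites differ → p ≈ 0.227273, d = −0.75 ln(1 − 0.303031) = 0.270761 ≈ 0.271.
Sp2–Sp3: 4/22 sites differ → p ≈ 0.181818, d = −0.75 ln(1 − 0.242424) = 0.208224 ≈ 0.208.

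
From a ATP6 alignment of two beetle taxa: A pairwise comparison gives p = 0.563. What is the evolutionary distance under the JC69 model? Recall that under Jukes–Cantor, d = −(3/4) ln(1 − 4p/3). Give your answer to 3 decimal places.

1.042

d = −(3/4) ln(1 − 4p/3) = −0.75 ln(1 − 0.750667) = −0.75 ln(0.249333)
  = −0.75 × (-1.388966) = 1.041725 substitutions/site.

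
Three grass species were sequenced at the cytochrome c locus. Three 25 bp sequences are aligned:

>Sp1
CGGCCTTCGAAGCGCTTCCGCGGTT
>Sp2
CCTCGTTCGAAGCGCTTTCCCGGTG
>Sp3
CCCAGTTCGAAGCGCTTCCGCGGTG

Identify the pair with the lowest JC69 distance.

Sp2 and Sp3

Sp1–Sp2: 6/25 differ, p = 0.240, d = 0.289.
Sp1–Sp3: 5/25 differ, p = 0.200, d = 0.233.
Sp2–Sp3: 4/25 differ, p = 0.160, d = 0.180.
The smallest distance is between Sp2 and Sp3.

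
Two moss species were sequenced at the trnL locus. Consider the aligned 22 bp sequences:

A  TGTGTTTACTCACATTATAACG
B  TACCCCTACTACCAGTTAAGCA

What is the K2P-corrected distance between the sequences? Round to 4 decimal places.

Of 22 sites, 6 differences are transitions and 6 are transversions, so P = 6/22 ≈ 0.272727 and Q = 6/22 ≈ 0.272727.
Under the Kimura two-parameter model, d = −½ ln(1 − 2P − Q) − ¼ ln(1 − 2Q).
1 − 2P − Q = 0.181819, giving −½ ln(0.181819) = 0.852372.
1 − 2Q = 0.454546, giving −¼ ln(0.454546) = 0.197114.
d = 0.852372 + 0.197114 = 1.049486.

1.0495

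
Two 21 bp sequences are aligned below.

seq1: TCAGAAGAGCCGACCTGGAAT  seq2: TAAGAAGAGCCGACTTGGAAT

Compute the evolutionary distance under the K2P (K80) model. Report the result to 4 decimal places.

0.1021

Of 21 sites, 1 differences are transitions and 1 are transversions, so P = 1/21 ≈ 0.047619 and Q = 1/21 ≈ 0.047619.
Under the Kimura two-parameter model, d = −½ ln(1 − 2P − Q) − ¼ ln(1 − 2Q).
1 − 2P − Q = 0.857143, giving −½ ln(0.857143) = 0.077075.
1 − 2Q = 0.904762, giving −¼ ln(0.904762) = 0.025021.
d = 0.077075 + 0.025021 = 0.102096.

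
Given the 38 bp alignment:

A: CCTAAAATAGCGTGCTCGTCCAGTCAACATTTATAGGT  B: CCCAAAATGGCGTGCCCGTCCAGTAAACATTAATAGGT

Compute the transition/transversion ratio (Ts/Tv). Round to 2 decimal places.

1.50

Transitions are A↔G and C↔T; transversions are all other mismatches.
Transitions: 3. Transversions: 2.
R = 3/2 = 1.50.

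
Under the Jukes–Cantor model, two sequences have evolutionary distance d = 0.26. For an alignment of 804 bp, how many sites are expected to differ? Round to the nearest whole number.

Invert JC69: p = (3/4)(1 − e^(−4d/3)) = 0.75 × (1 − e^(-0.346667)) = 0.75 × (1 − 0.707041) = 0.219719.
Expected differing sites = pL ≈ 0.219719 × 804 = 176.654076 ≈ 177.

177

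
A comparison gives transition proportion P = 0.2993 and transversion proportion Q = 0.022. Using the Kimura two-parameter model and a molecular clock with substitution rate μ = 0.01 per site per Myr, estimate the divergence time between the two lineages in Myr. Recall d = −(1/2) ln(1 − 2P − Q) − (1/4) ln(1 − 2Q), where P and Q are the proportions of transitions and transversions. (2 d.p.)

Under the Kimura two-parameter model, d = −½ ln(1 − 2P − Q) − ¼ ln(1 − 2Q).
1 − 2P − Q = 0.3794, giving −½ ln(0.3794) = 0.484582.
1 − 2Q = 0.956, giving −¼ ln(0.956) = 0.011249.
d = 0.484582 + 0.011249 = 0.495831.
Under a molecular clock d = 2μt, so t = d/(2μ) = 0.495831 / (2 × 0.01) = 24.79 Myr.

24.79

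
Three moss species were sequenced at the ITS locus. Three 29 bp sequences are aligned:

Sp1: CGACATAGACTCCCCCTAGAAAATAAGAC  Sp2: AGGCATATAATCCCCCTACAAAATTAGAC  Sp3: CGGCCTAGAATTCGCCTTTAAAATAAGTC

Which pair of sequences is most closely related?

Sp1 and Sp2

Sp1–Sp2: 6/29 differ, p = 0.207, d = 0.242.
Sp1–Sp3: 8/29 differ, p = 0.276, d = 0.344.
Sp2–Sp3: 9/29 differ, p = 0.310, d = 0.401.
The smallest distance is between Sp1 and Sp2.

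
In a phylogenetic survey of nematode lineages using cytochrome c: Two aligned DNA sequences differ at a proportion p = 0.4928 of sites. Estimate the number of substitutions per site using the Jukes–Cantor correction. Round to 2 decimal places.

d = −(3/4) ln(1 − 4p/3) = −0.75 ln(1 − 0.657067) = −0.75 ln(0.342933)
  = −0.75 × (-1.070220) = 0.802665 substitutions/site.

0.80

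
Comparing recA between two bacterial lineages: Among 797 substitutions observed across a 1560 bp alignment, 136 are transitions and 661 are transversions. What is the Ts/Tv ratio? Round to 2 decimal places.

R = 136/661 = 0.205748… ≈ 0.21 (to 2 d.p.).

0.21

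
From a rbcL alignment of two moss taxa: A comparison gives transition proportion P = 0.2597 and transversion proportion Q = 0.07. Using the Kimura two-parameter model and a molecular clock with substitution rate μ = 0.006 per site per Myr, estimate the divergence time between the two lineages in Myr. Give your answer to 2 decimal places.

Under the Kimura two-parameter model, d = −½ ln(1 − 2P − Q) − ¼ ln(1 − 2Q).
1 − 2P − Q = 0.4106, giving −½ ln(0.4106) = 0.445068.
1 − 2Q = 0.86, giving −¼ ln(0.86) = 0.037706.
d = 0.445068 + 0.037706 = 0.482774.
Under a molecular clock d = 2μt, so t = d/(2μ) = 0.482774 / (2 × 0.006) = 40.23 Myr.

40.23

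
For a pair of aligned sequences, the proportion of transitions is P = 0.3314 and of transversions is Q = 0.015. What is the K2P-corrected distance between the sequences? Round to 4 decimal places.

0.5739

Under the Kimura two-parameter model, d = −½ ln(1 − 2P − Q) − ¼ ln(1 − 2Q).
1 − 2P − Q = 0.3222, giving −½ ln(0.3222) = 0.566291.
1 − 2Q = 0.97, giving −¼ ln(0.97) = 0.007615.
d = 0.566291 + 0.007615 = 0.573906.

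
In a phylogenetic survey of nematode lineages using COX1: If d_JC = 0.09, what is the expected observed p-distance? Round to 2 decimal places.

0.08

p = (3/4)(1 − e^(−4d/3)) = 0.75 × (1 − e^(-0.12)) = 0.75 × (1 − 0.886920) = 0.084810.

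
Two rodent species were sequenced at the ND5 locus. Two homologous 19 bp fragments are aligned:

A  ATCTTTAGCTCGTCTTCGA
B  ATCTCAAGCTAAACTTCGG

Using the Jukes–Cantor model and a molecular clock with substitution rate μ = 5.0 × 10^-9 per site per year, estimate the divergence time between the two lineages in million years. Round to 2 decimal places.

40.99

The sequences differ at 6 of 19 sites (5, 6, 11, 12, 13, 19), so p = 6/19 ≈ 0.315789.
d = −(3/4) ln(1 − 4p/3) = −0.75 ln(1 − 0.421052) = −0.75 ln(0.578948)
  = −0.75 × (-0.546543) = 0.409907 substitutions/site.
Under a molecular clock d = 2μt, so t = d/(2μ) = 0.409907 / (2 × 5.0 × 10^-9) = 40.99 million years.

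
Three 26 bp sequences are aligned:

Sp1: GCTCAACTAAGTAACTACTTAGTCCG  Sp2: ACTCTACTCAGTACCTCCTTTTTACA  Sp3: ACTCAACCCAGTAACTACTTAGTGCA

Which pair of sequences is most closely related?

Sp1 and Sp3

Sp1–Sp2: 9/26 differ, p = 0.346, d = 0.464.
Sp1–Sp3: 5/26 differ, p = 0.192, d = 0.222.
Sp2–Sp3: 7/26 differ, p = 0.269, d = 0.334.
The smallest distance is between Sp1 and Sp3.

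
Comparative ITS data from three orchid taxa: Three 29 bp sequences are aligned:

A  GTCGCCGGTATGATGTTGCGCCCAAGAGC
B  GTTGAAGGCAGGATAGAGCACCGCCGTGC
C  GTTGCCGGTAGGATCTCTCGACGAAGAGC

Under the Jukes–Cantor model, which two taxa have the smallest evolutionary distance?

A–B: 13/29 differ, p = 0.448, d = 0.683.
A–C: 7/29 differ, p = 0.241, d = 0.291.
B–C: 12/29 differ, p = 0.414, d = 0.602.
The smallest distance is between A and C.

A and C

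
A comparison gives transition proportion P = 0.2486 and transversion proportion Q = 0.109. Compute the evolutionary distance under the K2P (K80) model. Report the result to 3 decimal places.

Under the Kimura two-parameter model, d = −½ ln(1 − 2P − Q) − ¼ ln(1 − 2Q).
1 − 2P − Q = 0.3938, giving −½ ln(0.3938) = 0.465956.
1 − 2Q = 0.782, giving −¼ ln(0.782) = 0.061475.
d = 0.465956 + 0.061475 = 0.527431.

0.527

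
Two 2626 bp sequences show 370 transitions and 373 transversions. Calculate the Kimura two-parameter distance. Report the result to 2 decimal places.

0.36

P = 370/2626 ≈ 0.140899 and Q = 373/2626 ≈ 0.142041.
Under the Kimura two-parameter model, d = −½ ln(1 − 2P − Q) − ¼ ln(1 − 2Q).
1 − 2P − Q = 0.576161, giving −½ ln(0.576161) = 0.275684.
1 − 2Q = 0.715918, giving −¼ ln(0.715918) = 0.083547.
d = 0.275684 + 0.083547 = 0.359231.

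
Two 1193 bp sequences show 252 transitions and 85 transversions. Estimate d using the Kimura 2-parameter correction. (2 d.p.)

P = 252/1193 ≈ 0.211232 and Q = 85/1193 ≈ 0.071249.
Under the Kimura two-parameter model, d = −½ ln(1 − 2P − Q) − ¼ ln(1 − 2Q).
1 − 2P − Q = 0.506287, giving −½ ln(0.506287) = 0.340326.
1 − 2Q = 0.857502, giving −¼ ln(0.857502) = 0.038433.
d = 0.340326 + 0.038433 = 0.378759.

0.38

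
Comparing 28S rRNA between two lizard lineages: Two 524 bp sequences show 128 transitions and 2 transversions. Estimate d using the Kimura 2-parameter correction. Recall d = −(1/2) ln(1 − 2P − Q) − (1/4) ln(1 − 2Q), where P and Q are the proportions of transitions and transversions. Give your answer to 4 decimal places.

P = 128/524 ≈ 0.244275 and Q = 2/524 ≈ 0.003817.
Under the Kimura two-parameter model, d = −½ ln(1 − 2P − Q) − ¼ ln(1 − 2Q).
1 − 2P − Q = 0.507633, giving −½ ln(0.507633) = 0.338998.
1 − 2Q = 0.992366, giving −¼ ln(0.992366) = 0.001916.
d = 0.338998 + 0.001916 = 0.340914.

0.3409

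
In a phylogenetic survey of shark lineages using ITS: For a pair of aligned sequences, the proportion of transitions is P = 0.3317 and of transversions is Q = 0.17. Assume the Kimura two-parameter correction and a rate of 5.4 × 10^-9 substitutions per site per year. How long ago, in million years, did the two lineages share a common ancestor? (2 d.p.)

Under the Kimura two-parameter model, d = −½ ln(1 − 2P − Q) − ¼ ln(1 − 2Q).
1 − 2P − Q = 0.1666, giving −½ ln(0.1666) = 0.896080.
1 − 2Q = 0.66, giving −¼ ln(0.66) = 0.103879.
d = 0.896080 + 0.103879 = 0.999959.
Under a molecular clock d = 2μt, so t = d/(2μ) = 0.999959 / (2 × 5.4 × 10^-9) = 92.59 million years.

92.59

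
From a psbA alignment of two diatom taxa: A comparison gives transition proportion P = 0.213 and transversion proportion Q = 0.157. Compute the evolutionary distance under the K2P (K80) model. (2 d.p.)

0.53

Under the Kimura two-parameter model, d = −½ ln(1 − 2P − Q) − ¼ ln(1 − 2Q).
1 − 2P − Q = 0.417, giving −½ ln(0.417) = 0.437335.
1 − 2Q = 0.686, giving −¼ ln(0.686) = 0.094219.
d = 0.437335 + 0.094219 = 0.531554.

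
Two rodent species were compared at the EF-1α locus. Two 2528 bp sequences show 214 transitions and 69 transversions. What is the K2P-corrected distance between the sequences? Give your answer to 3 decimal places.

0.123

P = 214/2528 ≈ 0.084652 and Q = 69/2528 ≈ 0.027294.
Under the Kimura two-parameter model, d = −½ ln(1 − 2P − Q) − ¼ ln(1 − 2Q).
1 − 2P − Q = 0.803402, giving −½ ln(0.803402) = 0.109450.
1 − 2Q = 0.945412, giving −¼ ln(0.945412) = 0.014034.
d = 0.109450 + 0.014034 = 0.123484.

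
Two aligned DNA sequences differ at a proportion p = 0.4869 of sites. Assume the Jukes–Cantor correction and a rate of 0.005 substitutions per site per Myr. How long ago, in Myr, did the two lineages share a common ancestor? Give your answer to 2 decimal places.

d = −(3/4) ln(1 − 4p/3) = −0.75 ln(1 − 0.6492) = −0.75 ln(0.3508)
  = −0.75 × (-1.047539) = 0.785654 substitutions/site.
Under a molecular clock d = 2μt, so t = d/(2μ) = 0.785654 / (2 × 0.005) = 78.57 Myr.

78.57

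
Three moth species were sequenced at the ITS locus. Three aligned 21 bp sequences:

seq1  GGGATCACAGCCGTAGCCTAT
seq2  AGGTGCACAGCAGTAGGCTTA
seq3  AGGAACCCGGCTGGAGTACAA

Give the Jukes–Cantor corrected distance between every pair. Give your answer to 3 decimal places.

seq1–seq2: 7/21 sites differ → p ≈ 0.333333, d = −0.75 ln(1 − 0.444444) = 0.440839 ≈ 0.441.
seq1–seq3: 10/21 sites differ → p ≈ 0.47619, d = −0.75 ln(1 − 0.63492) = 0.755729 ≈ 0.756.
seq2–seq3: 10/21 sites differ → p ≈ 0.47619, d = −0.75 ln(1 − 0.63492) = 0.755729 ≈ 0.756.

d(seq1,seq2) = 0.441, d(seq1,seq3) = 0.756, d(seq2,seq3) = 0.756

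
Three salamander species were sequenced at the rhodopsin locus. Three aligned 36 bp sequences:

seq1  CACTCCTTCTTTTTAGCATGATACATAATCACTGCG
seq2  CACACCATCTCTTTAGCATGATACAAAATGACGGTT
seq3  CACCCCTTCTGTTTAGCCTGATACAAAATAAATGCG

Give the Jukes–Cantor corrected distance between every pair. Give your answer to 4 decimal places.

d(seq1,seq2) = 0.2635, d(seq1,seq3) = 0.1885, d(seq2,seq3) = 0.3041

seq1–seq2: 8/36 sites differ → p ≈ 0.222222, d = −0.75 ln(1 − 0.296296) = 0.263548 ≈ 0.2635.
seq1–seq3: 6/36 sites differ → p ≈ 0.166667, d = −0.75 ln(1 − 0.222223) = 0.188487 ≈ 0.1885.
seq2–seq3: 9/36 sites differ → p = 0.25, d = −0.75 ln(1 − 0.333333) = 0.304098 ≈ 0.3041.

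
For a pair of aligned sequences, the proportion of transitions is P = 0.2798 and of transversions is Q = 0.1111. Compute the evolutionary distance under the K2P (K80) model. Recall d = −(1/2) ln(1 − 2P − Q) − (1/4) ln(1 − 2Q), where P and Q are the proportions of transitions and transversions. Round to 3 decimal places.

0.618

Under the Kimura two-parameter model, d = −½ ln(1 − 2P − Q) − ¼ ln(1 − 2Q).
1 − 2P − Q = 0.3293, giving −½ ln(0.3293) = 0.555393.
1 − 2Q = 0.7778, giving −¼ ln(0.7778) = 0.062821.
d = 0.555393 + 0.062821 = 0.618214.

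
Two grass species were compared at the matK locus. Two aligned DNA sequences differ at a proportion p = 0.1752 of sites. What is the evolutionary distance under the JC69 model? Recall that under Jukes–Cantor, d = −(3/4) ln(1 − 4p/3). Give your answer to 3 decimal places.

0.200

d = −(3/4) ln(1 − 4p/3) = −0.75 ln(1 − 0.2336) = −0.75 ln(0.7664)
  = −0.75 × (-0.266051) = 0.199538 substitutions/site.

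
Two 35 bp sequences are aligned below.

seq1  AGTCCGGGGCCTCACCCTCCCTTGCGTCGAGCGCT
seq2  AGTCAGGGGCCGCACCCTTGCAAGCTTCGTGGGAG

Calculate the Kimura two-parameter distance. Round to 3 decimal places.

0.422

Of 35 sites, 1 differences are transitions and 10 are transversions, so P = 1/35 ≈ 0.028571 and Q = 10/35 ≈ 0.285714.
Under the Kimura two-parameter model, d = −½ ln(1 − 2P − Q) − ¼ ln(1 − 2Q).
1 − 2P − Q = 0.657144, giving −½ ln(0.657144) = 0.209926.
1 − 2Q = 0.428572, giving −¼ ln(0.428572) = 0.211824.
d = 0.209926 + 0.211824 = 0.421750.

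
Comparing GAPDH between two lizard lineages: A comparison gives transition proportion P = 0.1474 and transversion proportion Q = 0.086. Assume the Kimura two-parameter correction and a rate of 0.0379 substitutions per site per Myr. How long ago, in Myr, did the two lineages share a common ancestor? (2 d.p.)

3.78

Under the Kimura two-parameter model, d = −½ ln(1 − 2P − Q) − ¼ ln(1 − 2Q).
1 − 2P − Q = 0.6192, giving −½ ln(0.6192) = 0.239663.
1 − 2Q = 0.828, giving −¼ ln(0.828) = 0.047186.
d = 0.239663 + 0.047186 = 0.286849.
Under a molecular clock d = 2μt, so t = d/(2μ) = 0.286849 / (2 × 0.0379) = 3.78 Myr.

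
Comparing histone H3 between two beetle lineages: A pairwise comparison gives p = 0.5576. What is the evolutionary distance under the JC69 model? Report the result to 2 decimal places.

d = −(3/4) ln(1 − 4p/3) = −0.75 ln(1 − 0.743467) = −0.75 ln(0.256533)
  = −0.75 × (-1.360498) = 1.020374 substitutions/site.

1.02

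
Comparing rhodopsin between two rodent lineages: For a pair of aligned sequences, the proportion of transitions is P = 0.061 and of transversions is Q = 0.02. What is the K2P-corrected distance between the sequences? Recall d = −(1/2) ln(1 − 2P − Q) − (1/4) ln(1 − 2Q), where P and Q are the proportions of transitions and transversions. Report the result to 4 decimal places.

0.0868

Under the Kimura two-parameter model, d = −½ ln(1 − 2P − Q) − ¼ ln(1 − 2Q).
1 − 2P − Q = 0.858, giving −½ ln(0.858) = 0.076576.
1 − 2Q = 0.96, giving −¼ ln(0.96) = 0.010205.
d = 0.076576 + 0.010205 = 0.086781.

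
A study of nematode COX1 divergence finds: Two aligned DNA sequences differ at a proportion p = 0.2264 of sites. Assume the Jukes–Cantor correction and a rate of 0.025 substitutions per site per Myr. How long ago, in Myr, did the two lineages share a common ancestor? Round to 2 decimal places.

d = −(3/4) ln(1 − 4p/3) = −0.75 ln(1 − 0.301867) = −0.75 ln(0.698133)
  = −0.75 × (-0.359346) = 0.269510 substitutions/site.
Under a molecular clock d = 2μt, so t = d/(2μ) = 0.269510 / (2 × 0.025) = 5.39 Myr.

5.39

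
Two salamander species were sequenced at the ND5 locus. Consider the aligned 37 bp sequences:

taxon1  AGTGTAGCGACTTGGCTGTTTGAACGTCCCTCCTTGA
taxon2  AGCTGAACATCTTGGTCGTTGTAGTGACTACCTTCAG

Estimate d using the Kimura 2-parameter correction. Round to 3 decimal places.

Of 37 sites, 13 differences are transitions and 7 are transversions, so P = 13/37 ≈ 0.351351 and Q = 7/37 ≈ 0.189189.
Under the Kimura two-parameter model, d = −½ ln(1 − 2P − Q) − ¼ ln(1 − 2Q).
1 − 2P − Q = 0.108109, giving −½ ln(0.108109) = 1.112308.
1 − 2Q = 0.621622, giving −¼ ln(0.621622) = 0.118856.
d = 1.112308 + 0.118856 = 1.231164.

1.231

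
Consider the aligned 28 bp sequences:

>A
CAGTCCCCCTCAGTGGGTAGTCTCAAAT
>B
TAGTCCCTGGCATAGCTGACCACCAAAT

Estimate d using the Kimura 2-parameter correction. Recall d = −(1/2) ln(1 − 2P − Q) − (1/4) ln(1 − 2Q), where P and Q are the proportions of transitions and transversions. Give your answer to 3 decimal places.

0.725

Of 28 sites, 4 differences are transitions and 9 are transversions, so P = 4/28 ≈ 0.142857 and Q = 9/28 ≈ 0.321429.
Under the Kimura two-parameter model, d = −½ ln(1 − 2P − Q) − ¼ ln(1 − 2Q).
1 − 2P − Q = 0.392857, giving −½ ln(0.392857) = 0.467155.
1 − 2Q = 0.357142, giving −¼ ln(0.357142) = 0.257405.
d = 0.467155 + 0.257405 = 0.724560.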